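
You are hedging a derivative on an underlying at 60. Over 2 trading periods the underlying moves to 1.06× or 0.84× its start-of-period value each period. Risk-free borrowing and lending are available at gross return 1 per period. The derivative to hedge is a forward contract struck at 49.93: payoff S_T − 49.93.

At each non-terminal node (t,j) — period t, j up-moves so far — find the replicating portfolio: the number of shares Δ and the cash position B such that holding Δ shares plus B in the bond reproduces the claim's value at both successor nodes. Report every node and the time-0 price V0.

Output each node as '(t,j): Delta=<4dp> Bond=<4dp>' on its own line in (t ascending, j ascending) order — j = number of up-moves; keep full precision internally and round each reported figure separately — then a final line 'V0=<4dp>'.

Since d<R<u, set p* = (R−d)/(u−d) = 0.7273; price each node as the discounted p*-expectation of its children.
Terminal payoffs: V(2,0)=-7.5940, V(2,1)=3.4940, V(2,2)=17.4860
(1,0): S=50.4000. Δ = (V_up−V_dn)/(S_up−S_dn) = (3.4940−-7.5940)/(53.4240−42.3360) = 1.0000. V = [p*·3.4940 + (1−p*)·-7.5940]/1 = 0.4700. B = V − Δ·S = -49.9300.
(1,1): S=63.6000. Δ = (V_up−V_dn)/(S_up−S_dn) = (17.4860−3.4940)/(67.4160−53.4240) = 1.0000. V = [p*·17.4860 + (1−p*)·3.4940]/1 = 13.6700. B = V − Δ·S = -49.9300.
(0,0): S=60.0000. Δ = (V_up−V_dn)/(S_up−S_dn) = (13.6700−0.4700)/(63.6000−50.4000) = 1.0000. V = [p*·13.6700 + (1−p*)·0.4700]/1 = 10.0700. B = V − Δ·S = -49.9300.
Self-financing check: at every node Δ·S+B equals the discounted successor values.

(0,0): Delta=1.0000 Bond=-49.9300
(1,0): Delta=1.0000 Bond=-49.9300
(1,1): Delta=1.0000 Bond=-49.9300
V0=10.0700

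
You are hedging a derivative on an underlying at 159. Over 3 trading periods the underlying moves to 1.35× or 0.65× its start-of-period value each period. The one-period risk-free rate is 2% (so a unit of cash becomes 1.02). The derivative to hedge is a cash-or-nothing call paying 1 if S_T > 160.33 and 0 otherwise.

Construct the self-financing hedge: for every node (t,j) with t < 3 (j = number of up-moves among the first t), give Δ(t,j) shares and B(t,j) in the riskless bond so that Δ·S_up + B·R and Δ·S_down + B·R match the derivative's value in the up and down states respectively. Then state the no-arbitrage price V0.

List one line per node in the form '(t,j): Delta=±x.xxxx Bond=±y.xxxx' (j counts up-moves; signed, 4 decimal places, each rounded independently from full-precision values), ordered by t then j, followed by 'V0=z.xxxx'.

(0,0): Delta=0.0043 Bond=-0.1728
(1,0): Delta=0.0072 Bond=-0.4718
(1,1): Delta=0.0031 Bond=0.0873
(2,0): Delta=0.0000 Bond=0.0000
(2,1): Delta=0.0102 Bond=-0.9104
(2,2): Delta=0.0000 Bond=0.9804
V0=0.5115

Since d<R<u, set p* = (R−d)/(u−d) = 0.5286; price each node as the discounted p*-expectation of its children.
Payoff layer (t=3): V(3,0)=0.0000, V(3,1)=0.0000, V(3,2)=1.0000, V(3,3)=1.0000
  t=2,j=0: stock 67.1775 → up 90.6896 (V=0.0000), down 43.6654 (V=0.0000). Price 0.0000; hedge Δ=0.0000, bond B=0.0000.
  t=2,j=1: stock 139.5225 → up 188.3554 (V=1.0000), down 90.6896 (V=0.0000). Price 0.5182; hedge Δ=0.0102, bond B=-0.9104.
  t=2,j=2: stock 289.7775 → up 391.1996 (V=1.0000), down 188.3554 (V=1.0000). Price 0.9804; hedge Δ=0.0000, bond B=0.9804.
  t=1,j=0: stock 103.3500 → up 139.5225 (V=0.5182), down 67.1775 (V=0.0000). Price 0.2685; hedge Δ=0.0072, bond B=-0.4718.
  t=1,j=1: stock 214.6500 → up 289.7775 (V=0.9804), down 139.5225 (V=0.5182). Price 0.7476; hedge Δ=0.0031, bond B=0.0873.
  t=0,j=0: stock 159.0000 → up 214.6500 (V=0.7476), down 103.3500 (V=0.2685). Price 0.5115; hedge Δ=0.0043, bond B=-0.1728.
Root portfolio cost Δ·159+B reproduces V0=0.5115.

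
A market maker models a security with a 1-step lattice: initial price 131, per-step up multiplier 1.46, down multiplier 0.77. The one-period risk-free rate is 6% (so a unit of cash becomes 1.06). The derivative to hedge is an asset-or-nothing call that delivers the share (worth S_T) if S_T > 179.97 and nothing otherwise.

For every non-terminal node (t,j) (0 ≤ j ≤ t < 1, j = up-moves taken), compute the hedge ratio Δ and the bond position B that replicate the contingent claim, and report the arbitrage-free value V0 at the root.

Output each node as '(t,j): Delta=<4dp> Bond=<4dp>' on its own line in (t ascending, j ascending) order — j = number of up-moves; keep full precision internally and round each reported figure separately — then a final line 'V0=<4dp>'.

Since d<R<u, set p* = (R−d)/(u−d) = 0.4203; price each node as the discounted p*-expectation of its children.
Terminal values V(1,·): V(1,0)=0.0000, V(1,1)=191.2600
Node (0,0) S=131.0000: V=(p*·191.2600+(1−p*)·0.0000)/1.06=75.8346; Δ=(191.2600−0.0000)/(191.2600−100.8700)=2.1159; B=V−Δ·S=-201.3538
Self-financing check: at every node Δ·S+B equals the discounted successor values.

(0,0): Delta=2.1159 Bond=-201.3538
V0=75.8346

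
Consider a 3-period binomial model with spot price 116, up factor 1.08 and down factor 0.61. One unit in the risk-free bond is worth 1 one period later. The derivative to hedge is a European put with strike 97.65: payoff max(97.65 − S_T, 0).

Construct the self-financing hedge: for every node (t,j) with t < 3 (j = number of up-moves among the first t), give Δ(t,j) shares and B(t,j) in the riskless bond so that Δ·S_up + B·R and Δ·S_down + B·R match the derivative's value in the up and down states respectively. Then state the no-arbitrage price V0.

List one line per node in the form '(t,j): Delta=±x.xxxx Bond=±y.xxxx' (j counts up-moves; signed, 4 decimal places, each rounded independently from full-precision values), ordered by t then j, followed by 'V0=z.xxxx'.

Since d<R<u, set p* = (R−d)/(u−d) = 0.8298; price each node as the discounted p*-expectation of its children.
At expiry t=3: V(3,0)=71.3202, V(3,1)=51.0333, V(3,2)=15.1155, V(3,3)=0.0000
(2,0): S=43.1636. Δ = (V_up−V_dn)/(S_up−S_dn) = (51.0333−71.3202)/(46.6167−26.3298) = -1.0000. V = [p*·51.0333 + (1−p*)·71.3202]/1 = 54.4864. B = V − Δ·S = 97.6500.
(2,1): S=76.4208. Δ = (V_up−V_dn)/(S_up−S_dn) = (15.1155−51.0333)/(82.5345−46.6167) = -1.0000. V = [p*·15.1155 + (1−p*)·51.0333]/1 = 21.2292. B = V − Δ·S = 97.6500.
(2,2): S=135.3024. Δ = (V_up−V_dn)/(S_up−S_dn) = (0.0000−15.1155)/(146.1266−82.5345) = -0.2377. V = [p*·0.0000 + (1−p*)·15.1155]/1 = 2.5729. B = V − Δ·S = 34.7336.
(1,0): S=70.7600. Δ = (V_up−V_dn)/(S_up−S_dn) = (21.2292−54.4864)/(76.4208−43.1636) = -1.0000. V = [p*·21.2292 + (1−p*)·54.4864]/1 = 26.8900. B = V − Δ·S = 97.6500.
(1,1): S=125.2800. Δ = (V_up−V_dn)/(S_up−S_dn) = (2.5729−21.2292)/(135.3024−76.4208) = -0.3168. V = [p*·2.5729 + (1−p*)·21.2292]/1 = 5.7484. B = V − Δ·S = 45.4428.
(0,0): S=116.0000. Δ = (V_up−V_dn)/(S_up−S_dn) = (5.7484−26.8900)/(125.2800−70.7600) = -0.3878. V = [p*·5.7484 + (1−p*)·26.8900]/1 = 9.3470. B = V − Δ·S = 54.3291.
Root portfolio cost Δ·116+B reproduces V0=9.3470.

(0,0): Delta=-0.3878 Bond=54.3291
(1,0): Delta=-1.0000 Bond=97.6500
(1,1): Delta=-0.3168 Bond=45.4428
(2,0): Delta=-1.0000 Bond=97.6500
(2,1): Delta=-1.0000 Bond=97.6500
(2,2): Delta=-0.2377 Bond=34.7336
V0=9.3470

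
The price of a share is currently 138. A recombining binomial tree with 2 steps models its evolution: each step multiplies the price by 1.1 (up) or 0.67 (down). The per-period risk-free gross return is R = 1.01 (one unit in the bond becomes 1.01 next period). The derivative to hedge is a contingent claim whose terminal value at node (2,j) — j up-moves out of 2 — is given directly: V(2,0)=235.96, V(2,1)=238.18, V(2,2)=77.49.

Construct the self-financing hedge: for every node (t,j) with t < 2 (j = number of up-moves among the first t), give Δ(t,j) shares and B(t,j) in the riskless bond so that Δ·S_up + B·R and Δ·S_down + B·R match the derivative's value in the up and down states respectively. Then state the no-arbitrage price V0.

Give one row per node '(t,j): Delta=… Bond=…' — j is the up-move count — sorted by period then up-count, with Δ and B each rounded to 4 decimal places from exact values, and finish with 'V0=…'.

Risk-neutral probability p* = (R−d)/(u−d) = (1.01−0.67)/(1.1−0.67) = 0.7907.
Payoff layer (t=2): V(2,0)=235.9600, V(2,1)=238.1800, V(2,2)=77.4900
  t=1,j=0: stock 92.4600 → up 101.7060 (V=238.1800), down 61.9482 (V=235.9600). Price 235.3617; hedge Δ=0.0558, bond B=230.1989.
  t=1,j=1: stock 151.8000 → up 166.9800 (V=77.4900), down 101.7060 (V=238.1800). Price 110.0226; hedge Δ=-2.4618, bond B=483.7202.
  t=0,j=0: stock 138.0000 → up 151.8000 (V=110.0226), down 92.4600 (V=235.3617). Price 134.9073; hedge Δ=-2.1122, bond B=426.3937.
Each (Δ,B) replicates both successor values, so the strategy is self-financing and V0 is arbitrage-free.

(0,0): Delta=-2.1122 Bond=426.3937
(1,0): Delta=0.0558 Bond=230.1989
(1,1): Delta=-2.4618 Bond=483.7202
V0=134.9073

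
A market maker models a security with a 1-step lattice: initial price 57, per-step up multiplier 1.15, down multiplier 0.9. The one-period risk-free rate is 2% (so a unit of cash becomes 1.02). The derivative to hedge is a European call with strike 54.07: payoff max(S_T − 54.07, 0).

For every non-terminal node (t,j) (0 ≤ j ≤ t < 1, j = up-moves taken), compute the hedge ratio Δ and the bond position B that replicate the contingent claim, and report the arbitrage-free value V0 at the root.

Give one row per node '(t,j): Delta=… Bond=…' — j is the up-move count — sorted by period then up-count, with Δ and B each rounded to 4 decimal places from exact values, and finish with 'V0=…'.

Risk-neutral probability p* = (R−d)/(u−d) = (1.02−0.9)/(1.15−0.9) = 0.4800.
Payoff layer (t=1): V(1,0)=0.0000, V(1,1)=11.4800
Node (0,0) S=57.0000: V=(p*·11.4800+(1−p*)·0.0000)/1.02=5.4024; Δ=(11.4800−0.0000)/(65.5500−51.3000)=0.8056; B=V−Δ·S=-40.5176
Self-financing check: at every node Δ·S+B equals the discounted successor values.

(0,0): Delta=0.8056 Bond=-40.5176
V0=5.4024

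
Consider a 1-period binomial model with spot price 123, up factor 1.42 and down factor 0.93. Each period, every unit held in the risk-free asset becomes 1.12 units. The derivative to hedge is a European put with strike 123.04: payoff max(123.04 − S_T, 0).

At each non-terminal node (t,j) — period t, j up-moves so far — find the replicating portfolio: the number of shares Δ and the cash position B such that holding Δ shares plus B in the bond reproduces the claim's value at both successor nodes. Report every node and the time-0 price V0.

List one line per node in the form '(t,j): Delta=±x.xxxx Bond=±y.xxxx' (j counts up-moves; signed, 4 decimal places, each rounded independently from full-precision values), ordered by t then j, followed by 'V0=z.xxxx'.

(0,0): Delta=-0.1435 Bond=22.3816
V0=4.7285

Under the risk-neutral measure, an up-move has probability p* = (R−d)/(u−d) = 0.3878 and values discount at R = 1.12.
Payoff layer (t=1): V(1,0)=8.6500, V(1,1)=0.0000
(0,0): S=123.0000. Δ = (V_up−V_dn)/(S_up−S_dn) = (0.0000−8.6500)/(174.6600−114.3900) = -0.1435. V = [p*·0.0000 + (1−p*)·8.6500]/1.12 = 4.7285. B = V − Δ·S = 22.3816.
Self-financing check: at every node Δ·S+B equals the discounted successor values.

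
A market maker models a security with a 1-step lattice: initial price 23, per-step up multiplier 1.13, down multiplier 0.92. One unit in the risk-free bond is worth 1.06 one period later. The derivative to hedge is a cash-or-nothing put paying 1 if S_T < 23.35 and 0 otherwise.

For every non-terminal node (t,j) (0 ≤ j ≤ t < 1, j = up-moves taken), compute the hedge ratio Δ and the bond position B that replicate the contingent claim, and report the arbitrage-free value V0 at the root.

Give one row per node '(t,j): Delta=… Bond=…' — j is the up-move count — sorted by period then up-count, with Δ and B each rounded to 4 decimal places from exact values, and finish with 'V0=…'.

(0,0): Delta=-0.2070 Bond=5.0764
V0=0.3145

No-arbitrage ⇒ martingale measure with p* = (R−d)/(u−d) = 0.6667.
Terminal values V(1,·): V(1,0)=1.0000, V(1,1)=0.0000
  t=0,j=0: stock 23.0000 → up 25.9900 (V=0.0000), down 21.1600 (V=1.0000). Price 0.3145; hedge Δ=-0.2070, bond B=5.0764.
Each (Δ,B) replicates both successor values, so the strategy is self-financing and V0 is arbitrage-free.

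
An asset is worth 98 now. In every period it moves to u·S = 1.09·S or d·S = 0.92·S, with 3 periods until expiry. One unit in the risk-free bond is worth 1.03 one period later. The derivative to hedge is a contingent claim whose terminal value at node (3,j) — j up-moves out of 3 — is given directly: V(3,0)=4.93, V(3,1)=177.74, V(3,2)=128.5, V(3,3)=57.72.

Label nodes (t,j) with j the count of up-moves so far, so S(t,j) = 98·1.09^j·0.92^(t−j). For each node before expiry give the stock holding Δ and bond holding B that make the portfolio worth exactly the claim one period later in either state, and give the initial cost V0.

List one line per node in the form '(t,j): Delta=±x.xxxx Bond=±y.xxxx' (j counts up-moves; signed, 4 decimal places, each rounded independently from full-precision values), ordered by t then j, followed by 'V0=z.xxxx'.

(0,0): Delta=-1.7312 Bond=275.6298
(1,0): Delta=1.8452 Bond=-38.5518
(1,1): Delta=-3.3777 Bond=459.7807
(2,0): Delta=12.2551 Bond=-903.1816
(2,1): Delta=-2.9473 Bond=431.2770
(2,2): Delta=-3.5759 Bond=496.6453
V0=105.9721

Under the risk-neutral measure, an up-move has probability p* = (R−d)/(u−d) = 0.6471 and values discount at R = 1.03.
Terminal values V(3,·): V(3,0)=4.9300, V(3,1)=177.7400, V(3,2)=128.5000, V(3,3)=57.7200
  t=2,j=0: stock 82.9472 → up 90.4124 (V=177.7400), down 76.3114 (V=4.9300). Price 113.3478; hedge Δ=12.2551, bond B=-903.1816.
  t=2,j=1: stock 98.2744 → up 107.1191 (V=128.5000), down 90.4124 (V=177.7400). Price 141.6299; hedge Δ=-2.9473, bond B=431.2770.
  t=2,j=2: stock 116.4338 → up 126.9128 (V=57.7200), down 107.1191 (V=128.5000). Price 80.2924; hedge Δ=-3.5759, bond B=496.6453.
  t=1,j=0: stock 90.1600 → up 98.2744 (V=141.6299), down 82.9472 (V=113.3478). Price 127.8136; hedge Δ=1.8452, bond B=-38.5518.
  t=1,j=1: stock 106.8200 → up 116.4338 (V=80.2924), down 98.2744 (V=141.6299). Price 98.9718; hedge Δ=-3.3777, bond B=459.7807.
  t=0,j=0: stock 98.0000 → up 106.8200 (V=98.9718), down 90.1600 (V=127.8136). Price 105.9721; hedge Δ=-1.7312, bond B=275.6298.
The time-0 hedge costs 105.9721, which is the no-arbitrage price.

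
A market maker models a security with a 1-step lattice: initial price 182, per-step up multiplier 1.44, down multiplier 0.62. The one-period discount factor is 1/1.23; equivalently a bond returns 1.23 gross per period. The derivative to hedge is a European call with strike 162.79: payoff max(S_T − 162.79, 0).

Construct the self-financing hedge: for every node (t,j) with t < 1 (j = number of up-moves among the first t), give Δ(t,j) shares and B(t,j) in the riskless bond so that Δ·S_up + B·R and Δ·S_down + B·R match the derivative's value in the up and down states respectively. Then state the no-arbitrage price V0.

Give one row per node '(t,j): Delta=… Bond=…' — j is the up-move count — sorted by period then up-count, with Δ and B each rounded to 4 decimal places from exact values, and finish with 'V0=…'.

Risk-neutral probability p* = (R−d)/(u−d) = (1.23−0.62)/(1.44−0.62) = 0.7439.
At expiry t=1: V(1,0)=0.0000, V(1,1)=99.2900
(0,0): S=182.0000. Δ = (V_up−V_dn)/(S_up−S_dn) = (99.2900−0.0000)/(262.0800−112.8400) = 0.6653. V = [p*·99.2900 + (1−p*)·0.0000]/1.23 = 60.0505. B = V − Δ·S = -61.0349.
Root portfolio cost Δ·182+B reproduces V0=60.0505.

(0,0): Delta=0.6653 Bond=-61.0349
V0=60.0505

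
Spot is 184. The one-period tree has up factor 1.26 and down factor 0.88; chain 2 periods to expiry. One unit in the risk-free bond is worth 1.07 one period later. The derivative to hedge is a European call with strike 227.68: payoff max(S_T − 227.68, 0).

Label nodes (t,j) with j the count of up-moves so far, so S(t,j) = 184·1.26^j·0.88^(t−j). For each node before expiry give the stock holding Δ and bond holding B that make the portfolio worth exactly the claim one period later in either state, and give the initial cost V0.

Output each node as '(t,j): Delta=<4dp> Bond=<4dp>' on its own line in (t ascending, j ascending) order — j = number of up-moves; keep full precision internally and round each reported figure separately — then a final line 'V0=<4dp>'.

No-arbitrage ⇒ martingale measure with p* = (R−d)/(u−d) = 0.5000.
At expiry t=2: V(2,0)=0.0000, V(2,1)=0.0000, V(2,2)=64.4384
Node (1,0) S=161.9200: V=(p*·0.0000+(1−p*)·0.0000)/1.07=0.0000; Δ=(0.0000−0.0000)/(204.0192−142.4896)=0.0000; B=V−Δ·S=0.0000
Node (1,1) S=231.8400: V=(p*·64.4384+(1−p*)·0.0000)/1.07=30.1114; Δ=(64.4384−0.0000)/(292.1184−204.0192)=0.7314; B=V−Δ·S=-139.4633
Node (0,0) S=184.0000: V=(p*·30.1114+(1−p*)·0.0000)/1.07=14.0707; Δ=(30.1114−0.0000)/(231.8400−161.9200)=0.4307; B=V−Δ·S=-65.1698
Root portfolio cost Δ·184+B reproduces V0=14.0707.

(0,0): Delta=0.4307 Bond=-65.1698
(1,0): Delta=0.0000 Bond=0.0000
(1,1): Delta=0.7314 Bond=-139.4633
V0=14.0707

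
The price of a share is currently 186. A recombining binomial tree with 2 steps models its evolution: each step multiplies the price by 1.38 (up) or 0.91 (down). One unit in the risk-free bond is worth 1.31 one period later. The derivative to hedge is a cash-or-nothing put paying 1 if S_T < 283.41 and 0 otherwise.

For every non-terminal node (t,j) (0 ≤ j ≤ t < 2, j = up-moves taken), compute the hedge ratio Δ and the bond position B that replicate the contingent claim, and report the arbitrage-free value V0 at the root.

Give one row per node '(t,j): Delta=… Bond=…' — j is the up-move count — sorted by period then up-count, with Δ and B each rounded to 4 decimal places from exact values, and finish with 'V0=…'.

Since d<R<u, set p* = (R−d)/(u−d) = 0.8511; price each node as the discounted p*-expectation of its children.
At expiry t=2: V(2,0)=1.0000, V(2,1)=1.0000, V(2,2)=0.0000
  t=1,j=0: stock 169.2600 → up 233.5788 (V=1.0000), down 154.0266 (V=1.0000). Price 0.7634; hedge Δ=0.0000, bond B=0.7634.
  t=1,j=1: stock 256.6800 → up 354.2184 (V=0.0000), down 233.5788 (V=1.0000). Price 0.1137; hedge Δ=-0.0083, bond B=2.2414.
  t=0,j=0: stock 186.0000 → up 256.6800 (V=0.1137), down 169.2600 (V=0.7634). Price 0.1606; hedge Δ=-0.0074, bond B=1.5429.
Root portfolio cost Δ·186+B reproduces V0=0.1606.

(0,0): Delta=-0.0074 Bond=1.5429
(1,0): Delta=0.0000 Bond=0.7634
(1,1): Delta=-0.0083 Bond=2.2414
V0=0.1606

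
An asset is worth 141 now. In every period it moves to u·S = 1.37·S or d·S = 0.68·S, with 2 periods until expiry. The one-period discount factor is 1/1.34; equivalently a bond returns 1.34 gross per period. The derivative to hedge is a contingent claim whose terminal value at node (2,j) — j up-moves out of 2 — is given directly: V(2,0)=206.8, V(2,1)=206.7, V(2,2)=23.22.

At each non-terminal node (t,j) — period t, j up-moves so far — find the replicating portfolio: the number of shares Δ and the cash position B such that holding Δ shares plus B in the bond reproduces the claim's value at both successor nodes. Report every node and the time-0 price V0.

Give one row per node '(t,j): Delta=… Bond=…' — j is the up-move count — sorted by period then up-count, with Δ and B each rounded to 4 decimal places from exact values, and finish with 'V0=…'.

Risk-neutral probability p* = (R−d)/(u−d) = (1.34−0.68)/(1.37−0.68) = 0.9565.
At expiry t=2: V(2,0)=206.8000, V(2,1)=206.7000, V(2,2)=23.2200
(1,0): S=95.8800. Δ = (V_up−V_dn)/(S_up−S_dn) = (206.7000−206.8000)/(131.3556−65.1984) = -0.0015. V = [p*·206.7000 + (1−p*)·206.8000]/1.34 = 154.2570. B = V − Δ·S = 154.4019.
(1,1): S=193.1700. Δ = (V_up−V_dn)/(S_up−S_dn) = (23.2200−206.7000)/(264.6429−131.3556) = -1.3766. V = [p*·23.2200 + (1−p*)·206.7000]/1.34 = 23.2816. B = V − Δ·S = 289.1947.
(0,0): S=141.0000. Δ = (V_up−V_dn)/(S_up−S_dn) = (23.2816−154.2570)/(193.1700−95.8800) = -1.3462. V = [p*·23.2816 + (1−p*)·154.2570]/1.34 = 21.6240. B = V − Δ·S = 211.4434.
Root portfolio cost Δ·141+B reproduces V0=21.6240.

(0,0): Delta=-1.3462 Bond=211.4434
(1,0): Delta=-0.0015 Bond=154.4019
(1,1): Delta=-1.3766 Bond=289.1947
V0=21.6240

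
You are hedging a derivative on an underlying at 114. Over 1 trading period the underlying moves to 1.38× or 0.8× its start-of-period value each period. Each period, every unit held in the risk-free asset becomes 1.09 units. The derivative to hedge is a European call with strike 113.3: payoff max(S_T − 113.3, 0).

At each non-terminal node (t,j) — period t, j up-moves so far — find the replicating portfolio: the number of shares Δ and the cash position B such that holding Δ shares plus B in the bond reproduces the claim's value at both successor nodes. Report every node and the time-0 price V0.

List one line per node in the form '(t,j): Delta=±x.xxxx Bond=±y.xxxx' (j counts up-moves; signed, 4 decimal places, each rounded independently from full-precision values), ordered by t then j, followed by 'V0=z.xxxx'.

No-arbitrage ⇒ martingale measure with p* = (R−d)/(u−d) = 0.5000.
Terminal payoffs: V(1,0)=0.0000, V(1,1)=44.0200
Node (0,0) S=114.0000: V=(p*·44.0200+(1−p*)·0.0000)/1.09=20.1927; Δ=(44.0200−0.0000)/(157.3200−91.2000)=0.6658; B=V−Δ·S=-55.7039
Root portfolio cost Δ·114+B reproduces V0=20.1927.

(0,0): Delta=0.6658 Bond=-55.7039
V0=20.1927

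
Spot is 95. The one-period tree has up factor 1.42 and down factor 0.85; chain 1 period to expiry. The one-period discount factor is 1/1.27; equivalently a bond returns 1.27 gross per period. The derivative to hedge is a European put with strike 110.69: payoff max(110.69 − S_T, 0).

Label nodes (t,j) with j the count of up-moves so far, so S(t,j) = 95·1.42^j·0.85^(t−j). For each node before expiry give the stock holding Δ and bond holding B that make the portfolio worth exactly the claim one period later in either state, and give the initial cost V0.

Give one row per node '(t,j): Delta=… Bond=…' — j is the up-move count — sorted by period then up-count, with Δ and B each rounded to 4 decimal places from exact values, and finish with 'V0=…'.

(0,0): Delta=-0.5529 Bond=58.7302
V0=6.2039

Since d<R<u, set p* = (R−d)/(u−d) = 0.7368; price each node as the discounted p*-expectation of its children.
Payoff layer (t=1): V(1,0)=29.9400, V(1,1)=0.0000
Node (0,0) S=95.0000: V=(p*·0.0000+(1−p*)·29.9400)/1.27=6.2039; Δ=(0.0000−29.9400)/(134.9000−80.7500)=-0.5529; B=V−Δ·S=58.7302
The time-0 hedge costs 6.2039, which is the no-arbitrage price.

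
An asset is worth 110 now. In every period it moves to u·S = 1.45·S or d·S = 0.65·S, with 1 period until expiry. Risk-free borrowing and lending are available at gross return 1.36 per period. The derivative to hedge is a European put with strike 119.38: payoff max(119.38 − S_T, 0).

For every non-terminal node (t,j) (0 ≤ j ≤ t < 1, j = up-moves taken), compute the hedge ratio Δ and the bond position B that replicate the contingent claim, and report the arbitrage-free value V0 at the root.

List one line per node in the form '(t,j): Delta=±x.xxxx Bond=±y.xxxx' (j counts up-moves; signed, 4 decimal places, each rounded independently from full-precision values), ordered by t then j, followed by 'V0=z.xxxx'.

Risk-neutral probability p* = (R−d)/(u−d) = (1.36−0.65)/(1.45−0.65) = 0.8875.
Terminal values V(1,·): V(1,0)=47.8800, V(1,1)=0.0000
(0,0): S=110.0000. Δ = (V_up−V_dn)/(S_up−S_dn) = (0.0000−47.8800)/(159.5000−71.5000) = -0.5441. V = [p*·0.0000 + (1−p*)·47.8800]/1.36 = 3.9607. B = V − Δ·S = 63.8107.
Root portfolio cost Δ·110+B reproduces V0=3.9607.

(0,0): Delta=-0.5441 Bond=63.8107
V0=3.9607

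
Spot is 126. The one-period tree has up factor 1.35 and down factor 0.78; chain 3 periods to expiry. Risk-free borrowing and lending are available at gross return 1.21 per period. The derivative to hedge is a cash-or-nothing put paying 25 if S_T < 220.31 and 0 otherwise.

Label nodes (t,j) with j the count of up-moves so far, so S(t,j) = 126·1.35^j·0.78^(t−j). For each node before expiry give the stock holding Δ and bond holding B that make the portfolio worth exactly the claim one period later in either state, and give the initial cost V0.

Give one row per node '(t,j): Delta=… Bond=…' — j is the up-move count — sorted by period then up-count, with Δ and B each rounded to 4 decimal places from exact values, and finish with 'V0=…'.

No-arbitrage ⇒ martingale measure with p* = (R−d)/(u−d) = 0.7544.
Payoff layer (t=3): V(3,0)=25.0000, V(3,1)=25.0000, V(3,2)=25.0000, V(3,3)=0.0000
Node (2,0) S=76.6584: V=(p*·25.0000+(1−p*)·25.0000)/1.21=20.6612; Δ=(25.0000−25.0000)/(103.4888−59.7936)=0.0000; B=V−Δ·S=20.6612
Node (2,1) S=132.6780: V=(p*·25.0000+(1−p*)·25.0000)/1.21=20.6612; Δ=(25.0000−25.0000)/(179.1153−103.4888)=0.0000; B=V−Δ·S=20.6612
Node (2,2) S=229.6350: V=(p*·0.0000+(1−p*)·25.0000)/1.21=5.0747; Δ=(0.0000−25.0000)/(310.0073−179.1153)=-0.1910; B=V−Δ·S=48.9343
Node (1,0) S=98.2800: V=(p*·20.6612+(1−p*)·20.6612)/1.21=17.0753; Δ=(20.6612−20.6612)/(132.6780−76.6584)=0.0000; B=V−Δ·S=17.0753
Node (1,1) S=170.1000: V=(p*·5.0747+(1−p*)·20.6612)/1.21=7.3578; Δ=(5.0747−20.6612)/(229.6350−132.6780)=-0.1608; B=V−Δ·S=34.7025
Node (0,0) S=126.0000: V=(p*·7.3578+(1−p*)·17.0753)/1.21=8.0534; Δ=(7.3578−17.0753)/(170.1000−98.2800)=-0.1353; B=V−Δ·S=25.1017
Self-financing check: at every node Δ·S+B equals the discounted successor values.

(0,0): Delta=-0.1353 Bond=25.1017
(1,0): Delta=0.0000 Bond=17.0753
(1,1): Delta=-0.1608 Bond=34.7025
(2,0): Delta=0.0000 Bond=20.6612
(2,1): Delta=0.0000 Bond=20.6612
(2,2): Delta=-0.1910 Bond=48.9343
V0=8.0534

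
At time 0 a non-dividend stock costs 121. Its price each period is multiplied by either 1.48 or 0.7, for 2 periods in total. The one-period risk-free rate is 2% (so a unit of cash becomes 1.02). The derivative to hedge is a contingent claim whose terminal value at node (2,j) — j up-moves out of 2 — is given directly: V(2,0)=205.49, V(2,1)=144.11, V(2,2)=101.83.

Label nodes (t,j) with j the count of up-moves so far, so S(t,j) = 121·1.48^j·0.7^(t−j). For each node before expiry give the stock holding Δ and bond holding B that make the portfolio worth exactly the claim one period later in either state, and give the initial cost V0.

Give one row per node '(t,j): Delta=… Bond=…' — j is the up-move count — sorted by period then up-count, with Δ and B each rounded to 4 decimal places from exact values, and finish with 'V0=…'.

(0,0): Delta=-0.5562 Bond=219.4933
(1,0): Delta=-0.9291 Bond=255.4653
(1,1): Delta=-0.3027 Bond=178.4839
V0=152.1931

Risk-neutral probability p* = (R−d)/(u−d) = (1.02−0.7)/(1.48−0.7) = 0.4103.
Terminal values V(2,·): V(2,0)=205.4900, V(2,1)=144.1100, V(2,2)=101.8300
Node (1,0) S=84.7000: V=(p*·144.1100+(1−p*)·205.4900)/1.02=176.7730; Δ=(144.1100−205.4900)/(125.3560−59.2900)=-0.9291; B=V−Δ·S=255.4653
Node (1,1) S=179.0800: V=(p*·101.8300+(1−p*)·144.1100)/1.02=124.2788; Δ=(101.8300−144.1100)/(265.0384−125.3560)=-0.3027; B=V−Δ·S=178.4839
Node (0,0) S=121.0000: V=(p*·124.2788+(1−p*)·176.7730)/1.02=152.1931; Δ=(124.2788−176.7730)/(179.0800−84.7000)=-0.5562; B=V−Δ·S=219.4933
Check: Δ(0,0)·S0 + B(0,0) = 152.1931 = V0.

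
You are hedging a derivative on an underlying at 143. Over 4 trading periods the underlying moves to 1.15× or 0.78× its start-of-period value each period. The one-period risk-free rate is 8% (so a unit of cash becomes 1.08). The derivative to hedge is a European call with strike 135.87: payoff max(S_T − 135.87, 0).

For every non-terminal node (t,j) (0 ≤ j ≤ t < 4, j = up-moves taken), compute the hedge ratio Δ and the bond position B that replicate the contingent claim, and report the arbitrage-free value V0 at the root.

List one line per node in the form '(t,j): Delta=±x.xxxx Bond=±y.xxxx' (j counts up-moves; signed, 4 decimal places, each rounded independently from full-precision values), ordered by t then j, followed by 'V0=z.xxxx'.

(0,0): Delta=0.8326 Bond=-72.7576
(1,0): Delta=0.4612 Bond=-37.1511
(1,1): Delta=0.8914 Bond=-88.2445
(2,0): Delta=0.0000 Bond=0.0000
(2,1): Delta=0.5342 Bond=-49.4852
(2,2): Delta=0.9479 Bond=-105.9952
(3,0): Delta=0.0000 Bond=0.0000
(3,1): Delta=0.0000 Bond=0.0000
(3,2): Delta=0.6187 Bond=-65.9143
(3,3): Delta=1.0000 Bond=-125.8056
V0=46.3027

No-arbitrage ⇒ martingale measure with p* = (R−d)/(u−d) = 0.8108.
Payoff layer (t=4): V(4,0)=0.0000, V(4,1)=0.0000, V(4,2)=0.0000, V(4,3)=33.7684, V(4,4)=114.2379
Node (3,0) S=67.8609: V=(p*·0.0000+(1−p*)·0.0000)/1.08=0.0000; Δ=(0.0000−0.0000)/(78.0401−52.9315)=0.0000; B=V−Δ·S=0.0000
Node (3,1) S=100.0514: V=(p*·0.0000+(1−p*)·0.0000)/1.08=0.0000; Δ=(0.0000−0.0000)/(115.0591−78.0401)=0.0000; B=V−Δ·S=0.0000
Node (3,2) S=147.5116: V=(p*·33.7684+(1−p*)·0.0000)/1.08=25.3516; Δ=(33.7684−0.0000)/(169.6384−115.0591)=0.6187; B=V−Δ·S=-65.9143
Node (3,3) S=217.4851: V=(p*·114.2379+(1−p*)·33.7684)/1.08=91.6796; Δ=(114.2379−33.7684)/(250.1079−169.6384)=1.0000; B=V−Δ·S=-125.8056
Node (2,0) S=87.0012: V=(p*·0.0000+(1−p*)·0.0000)/1.08=0.0000; Δ=(0.0000−0.0000)/(100.0514−67.8609)=0.0000; B=V−Δ·S=0.0000
Node (2,1) S=128.2710: V=(p*·25.3516+(1−p*)·0.0000)/1.08=19.0328; Δ=(25.3516−0.0000)/(147.5116−100.0514)=0.5342; B=V−Δ·S=-49.4852
Node (2,2) S=189.1175: V=(p*·91.6796+(1−p*)·25.3516)/1.08=73.2695; Δ=(91.6796−25.3516)/(217.4851−147.5116)=0.9479; B=V−Δ·S=-105.9952
Node (1,0) S=111.5400: V=(p*·19.0328+(1−p*)·0.0000)/1.08=14.2889; Δ=(19.0328−0.0000)/(128.2710−87.0012)=0.4612; B=V−Δ·S=-37.1511
Node (1,1) S=164.4500: V=(p*·73.2695+(1−p*)·19.0328)/1.08=58.3412; Δ=(73.2695−19.0328)/(189.1175−128.2710)=0.8914; B=V−Δ·S=-88.2445
Node (0,0) S=143.0000: V=(p*·58.3412+(1−p*)·14.2889)/1.08=46.3027; Δ=(58.3412−14.2889)/(164.4500−111.5400)=0.8326; B=V−Δ·S=-72.7576
Check: Δ(0,0)·S0 + B(0,0) = 46.3027 = V0.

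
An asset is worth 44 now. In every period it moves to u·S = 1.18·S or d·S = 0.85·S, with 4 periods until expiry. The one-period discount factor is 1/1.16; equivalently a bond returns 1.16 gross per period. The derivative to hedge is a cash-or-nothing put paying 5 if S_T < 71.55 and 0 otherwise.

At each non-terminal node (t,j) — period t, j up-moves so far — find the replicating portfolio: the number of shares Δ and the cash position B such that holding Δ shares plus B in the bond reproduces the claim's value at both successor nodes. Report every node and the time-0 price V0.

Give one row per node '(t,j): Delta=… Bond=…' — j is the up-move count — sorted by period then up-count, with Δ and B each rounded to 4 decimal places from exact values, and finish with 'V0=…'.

(0,0): Delta=-0.1829 Bond=8.6578
(1,0): Delta=0.0000 Bond=3.2033
(1,1): Delta=-0.1914 Bond=10.4844
(2,0): Delta=0.0000 Bond=3.7158
(2,1): Delta=0.0000 Bond=3.7158
(2,2): Delta=-0.2003 Bond=12.7068
(3,0): Delta=0.0000 Bond=4.3103
(3,1): Delta=0.0000 Bond=4.3103
(3,2): Delta=0.0000 Bond=4.3103
(3,3): Delta=-0.2096 Bond=15.4127
V0=0.6110

The replicating-portfolio and risk-neutral prices coincide; use p* = (1.16−0.85)/(1.18−0.85) = 0.9394 for the latter.
Terminal payoffs: V(4,0)=5.0000, V(4,1)=5.0000, V(4,2)=5.0000, V(4,3)=5.0000, V(4,4)=0.0000
Node (3,0) S=27.0215: V=(p*·5.0000+(1−p*)·5.0000)/1.16=4.3103; Δ=(5.0000−5.0000)/(31.8854−22.9683)=0.0000; B=V−Δ·S=4.3103
Node (3,1) S=37.5122: V=(p*·5.0000+(1−p*)·5.0000)/1.16=4.3103; Δ=(5.0000−5.0000)/(44.2644−31.8854)=0.0000; B=V−Δ·S=4.3103
Node (3,2) S=52.0758: V=(p*·5.0000+(1−p*)·5.0000)/1.16=4.3103; Δ=(5.0000−5.0000)/(61.4494−44.2644)=0.0000; B=V−Δ·S=4.3103
Node (3,3) S=72.2934: V=(p*·0.0000+(1−p*)·5.0000)/1.16=0.2612; Δ=(0.0000−5.0000)/(85.3062−61.4494)=-0.2096; B=V−Δ·S=15.4127
Node (2,0) S=31.7900: V=(p*·4.3103+(1−p*)·4.3103)/1.16=3.7158; Δ=(4.3103−4.3103)/(37.5122−27.0215)=0.0000; B=V−Δ·S=3.7158
Node (2,1) S=44.1320: V=(p*·4.3103+(1−p*)·4.3103)/1.16=3.7158; Δ=(4.3103−4.3103)/(52.0758−37.5122)=0.0000; B=V−Δ·S=3.7158
Node (2,2) S=61.2656: V=(p*·0.2612+(1−p*)·4.3103)/1.16=0.4368; Δ=(0.2612−4.3103)/(72.2934−52.0758)=-0.2003; B=V−Δ·S=12.7068
Node (1,0) S=37.4000: V=(p*·3.7158+(1−p*)·3.7158)/1.16=3.2033; Δ=(3.7158−3.7158)/(44.1320−31.7900)=0.0000; B=V−Δ·S=3.2033
Node (1,1) S=51.9200: V=(p*·0.4368+(1−p*)·3.7158)/1.16=0.5478; Δ=(0.4368−3.7158)/(61.2656−44.1320)=-0.1914; B=V−Δ·S=10.4844
Node (0,0) S=44.0000: V=(p*·0.5478+(1−p*)·3.2033)/1.16=0.6110; Δ=(0.5478−3.2033)/(51.9200−37.4000)=-0.1829; B=V−Δ·S=8.6578
The time-0 hedge costs 0.6110, which is the no-arbitrage price.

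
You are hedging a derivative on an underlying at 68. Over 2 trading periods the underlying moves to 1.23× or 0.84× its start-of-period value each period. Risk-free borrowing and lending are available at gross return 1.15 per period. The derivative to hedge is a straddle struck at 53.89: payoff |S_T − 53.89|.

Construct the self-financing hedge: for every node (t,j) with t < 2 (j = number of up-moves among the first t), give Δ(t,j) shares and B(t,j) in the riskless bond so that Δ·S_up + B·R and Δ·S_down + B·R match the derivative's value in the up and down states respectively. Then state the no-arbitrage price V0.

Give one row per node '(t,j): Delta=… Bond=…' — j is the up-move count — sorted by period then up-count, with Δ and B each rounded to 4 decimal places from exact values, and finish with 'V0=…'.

Under the risk-neutral measure, an up-move has probability p* = (R−d)/(u−d) = 0.7949 and values discount at R = 1.15.
At expiry t=2: V(2,0)=5.9092, V(2,1)=16.3676, V(2,2)=48.9872
(1,0): S=57.1200. Δ = (V_up−V_dn)/(S_up−S_dn) = (16.3676−5.9092)/(70.2576−47.9808) = 0.4695. V = [p*·16.3676 + (1−p*)·5.9092]/1.15 = 12.3672. B = V − Δ·S = -14.4492.
(1,1): S=83.6400. Δ = (V_up−V_dn)/(S_up−S_dn) = (48.9872−16.3676)/(102.8772−70.2576) = 1.0000. V = [p*·48.9872 + (1−p*)·16.3676]/1.15 = 36.7791. B = V − Δ·S = -46.8609.
(0,0): S=68.0000. Δ = (V_up−V_dn)/(S_up−S_dn) = (36.7791−12.3672)/(83.6400−57.1200) = 0.9205. V = [p*·36.7791 + (1−p*)·12.3672]/1.15 = 27.6274. B = V − Δ·S = -34.9672.
The time-0 hedge costs 27.6274, which is the no-arbitrage price.

(0,0): Delta=0.9205 Bond=-34.9672
(1,0): Delta=0.4695 Bond=-14.4492
(1,1): Delta=1.0000 Bond=-46.8609
V0=27.6274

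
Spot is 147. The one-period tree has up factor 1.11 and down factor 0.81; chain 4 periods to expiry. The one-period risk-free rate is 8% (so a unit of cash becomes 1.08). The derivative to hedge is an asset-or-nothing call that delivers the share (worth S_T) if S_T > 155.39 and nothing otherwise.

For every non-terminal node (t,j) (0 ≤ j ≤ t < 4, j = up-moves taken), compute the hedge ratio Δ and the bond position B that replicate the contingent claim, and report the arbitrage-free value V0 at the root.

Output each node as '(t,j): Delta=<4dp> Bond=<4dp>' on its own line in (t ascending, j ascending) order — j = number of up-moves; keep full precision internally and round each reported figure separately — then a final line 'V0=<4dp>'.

Risk-neutral probability p* = (R−d)/(u−d) = (1.08−0.81)/(1.11−0.81) = 0.9000.
Terminal payoffs: V(4,0)=0.0000, V(4,1)=0.0000, V(4,2)=0.0000, V(4,3)=162.8438, V(4,4)=223.1564
  t=3,j=0: stock 78.1218 → up 86.7152 (V=0.0000), down 63.2787 (V=0.0000). Price 0.0000; hedge Δ=0.0000, bond B=0.0000.
  t=3,j=1: stock 107.0558 → up 118.8320 (V=0.0000), down 86.7152 (V=0.0000). Price 0.0000; hedge Δ=0.0000, bond B=0.0000.
  t=3,j=2: stock 146.7061 → up 162.8438 (V=162.8438), down 118.8320 (V=0.0000). Price 135.7032; hedge Δ=3.7000, bond B=-407.1096.
  t=3,j=3: stock 201.0418 → up 223.1564 (V=223.1564), down 162.8438 (V=162.8438). Price 201.0418; hedge Δ=1.0000, bond B=0.0000.
  t=2,j=0: stock 96.4467 → up 107.0558 (V=0.0000), down 78.1218 (V=0.0000). Price 0.0000; hedge Δ=0.0000, bond B=0.0000.
  t=2,j=1: stock 132.1677 → up 146.7061 (V=135.7032), down 107.0558 (V=0.0000). Price 113.0860; hedge Δ=3.4225, bond B=-339.2580.
  t=2,j=2: stock 181.1187 → up 201.0418 (V=201.0418), down 146.7061 (V=135.7032). Price 180.0999; hedge Δ=1.2025, bond B=-37.6953.
  t=1,j=0: stock 119.0700 → up 132.1677 (V=113.0860), down 96.4467 (V=0.0000). Price 94.2383; hedge Δ=3.1658, bond B=-282.7150.
  t=1,j=1: stock 163.1700 → up 181.1187 (V=180.0999), down 132.1677 (V=113.0860). Price 160.5542; hedge Δ=1.3690, bond B=-62.8255.
  t=0,j=0: stock 147.0000 → up 163.1700 (V=160.5542), down 119.0700 (V=94.2383). Price 142.5209; hedge Δ=1.5038, bond B=-78.5319.
Root portfolio cost Δ·147+B reproduces V0=142.5209.

(0,0): Delta=1.5038 Bond=-78.5319
(1,0): Delta=3.1658 Bond=-282.7150
(1,1): Delta=1.3690 Bond=-62.8255
(2,0): Delta=0.0000 Bond=0.0000
(2,1): Delta=3.4225 Bond=-339.2580
(2,2): Delta=1.2025 Bond=-37.6953
(3,0): Delta=0.0000 Bond=0.0000
(3,1): Delta=0.0000 Bond=0.0000
(3,2): Delta=3.7000 Bond=-407.1096
(3,3): Delta=1.0000 Bond=0.0000
V0=142.5209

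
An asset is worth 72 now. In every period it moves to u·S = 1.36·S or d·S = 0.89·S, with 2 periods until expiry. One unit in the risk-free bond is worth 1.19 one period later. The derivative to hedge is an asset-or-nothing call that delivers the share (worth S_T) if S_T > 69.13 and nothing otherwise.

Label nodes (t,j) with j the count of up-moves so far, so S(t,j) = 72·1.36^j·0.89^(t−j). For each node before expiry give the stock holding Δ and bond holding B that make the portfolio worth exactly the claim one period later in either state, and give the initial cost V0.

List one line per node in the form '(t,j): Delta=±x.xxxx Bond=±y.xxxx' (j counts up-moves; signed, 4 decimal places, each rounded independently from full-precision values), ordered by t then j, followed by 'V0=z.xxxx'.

(0,0): Delta=1.5123 Bond=-42.1513
(1,0): Delta=2.8936 Bond=-138.6777
(1,1): Delta=1.0000 Bond=0.0000
V0=66.7311

Under the risk-neutral measure, an up-move has probability p* = (R−d)/(u−d) = 0.6383 and values discount at R = 1.19.
At expiry t=2: V(2,0)=0.0000, V(2,1)=87.1488, V(2,2)=133.1712
Node (1,0) S=64.0800: V=(p*·87.1488+(1−p*)·0.0000)/1.19=46.7453; Δ=(87.1488−0.0000)/(87.1488−57.0312)=2.8936; B=V−Δ·S=-138.6777
Node (1,1) S=97.9200: V=(p*·133.1712+(1−p*)·87.1488)/1.19=97.9200; Δ=(133.1712−87.1488)/(133.1712−87.1488)=1.0000; B=V−Δ·S=0.0000
Node (0,0) S=72.0000: V=(p*·97.9200+(1−p*)·46.7453)/1.19=66.7311; Δ=(97.9200−46.7453)/(97.9200−64.0800)=1.5123; B=V−Δ·S=-42.1513
Root portfolio cost Δ·72+B reproduces V0=66.7311.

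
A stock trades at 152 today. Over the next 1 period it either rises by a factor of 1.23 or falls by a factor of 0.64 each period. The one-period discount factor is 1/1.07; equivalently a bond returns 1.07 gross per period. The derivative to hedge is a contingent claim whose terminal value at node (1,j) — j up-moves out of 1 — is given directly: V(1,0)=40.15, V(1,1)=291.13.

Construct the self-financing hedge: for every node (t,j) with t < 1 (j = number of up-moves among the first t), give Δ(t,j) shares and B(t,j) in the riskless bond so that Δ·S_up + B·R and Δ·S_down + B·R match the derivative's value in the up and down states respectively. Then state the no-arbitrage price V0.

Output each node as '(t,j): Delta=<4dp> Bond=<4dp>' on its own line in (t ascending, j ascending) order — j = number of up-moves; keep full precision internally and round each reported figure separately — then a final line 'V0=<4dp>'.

(0,0): Delta=2.7986 Bond=-216.9154
V0=208.4744

Under the risk-neutral measure, an up-move has probability p* = (R−d)/(u−d) = 0.7288 and values discount at R = 1.07.
Payoff layer (t=1): V(1,0)=40.1500, V(1,1)=291.1300
(0,0): S=152.0000. Δ = (V_up−V_dn)/(S_up−S_dn) = (291.1300−40.1500)/(186.9600−97.2800) = 2.7986. V = [p*·291.1300 + (1−p*)·40.1500]/1.07 = 208.4744. B = V − Δ·S = -216.9154.
Check: Δ(0,0)·S0 + B(0,0) = 208.4744 = V0.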